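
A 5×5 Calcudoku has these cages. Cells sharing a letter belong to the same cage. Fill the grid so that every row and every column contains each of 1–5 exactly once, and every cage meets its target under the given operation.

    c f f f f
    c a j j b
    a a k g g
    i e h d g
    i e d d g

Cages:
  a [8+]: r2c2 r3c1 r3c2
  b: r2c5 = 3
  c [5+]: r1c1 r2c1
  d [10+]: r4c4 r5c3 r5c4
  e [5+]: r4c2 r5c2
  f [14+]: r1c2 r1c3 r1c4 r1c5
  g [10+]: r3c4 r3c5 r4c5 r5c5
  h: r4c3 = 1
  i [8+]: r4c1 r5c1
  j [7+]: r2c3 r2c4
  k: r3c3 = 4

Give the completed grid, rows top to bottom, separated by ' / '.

1 4 3 2 5 / 4 1 2 5 3 / 2 5 4 3 1 / 5 3 1 4 2 / 3 2 5 1 4

Cage b is given; hence r2c5 = 3.
Cage k is a single given cell, so r3c3 = 4.
H is a freebie, which forces r4c3 = 1.
Row 1 needs a 1, and only r1c1 is open for it.
Cage c's pair has sum 5, so r2c1 = 4.
The only place for 1 in row 2 is r2c2.
In row 3, 1 can only go at r3c5, so r3c5 = 1.
In row 3, 3 can only go at r3c4, so r3c4 = 3.
The only place for 1 in row 5 is r5c4.
The 3 cells of cage d must have sum 10, leaving r4c4 = 4.
4 is placed in row 4, so r4c5 = 2.
The 3 cells of cage d must have sum 10, leaving r5c3 = 5.
Column 5 now contains 2, which forces r5c5 = 4.
Cage f has sum 14; hence r1c2 = 4.
Cage f needs sum 14, so r1c3 = 3.
Cage f needs sum 14, leaving r1c4 = 2.
4 is placed in column 5; hence r1c5 = 5.
5 is placed in column 3, so r2c3 = 2.
Cage j's pair has sum 7, which forces r2c4 = 5.
Cage i's pair has sum 8, which forces r4c1 = 5.
2 is placed in row 4, so r4c2 = 3.
5 is placed in row 5, which forces r5c1 = 3.
The two cells of cage e must have sum 5, leaving r5c2 = 2.
Column 1 already has 5, leaving r3c1 = 2.
Column 2 already has 2, leaving r3c2 = 5.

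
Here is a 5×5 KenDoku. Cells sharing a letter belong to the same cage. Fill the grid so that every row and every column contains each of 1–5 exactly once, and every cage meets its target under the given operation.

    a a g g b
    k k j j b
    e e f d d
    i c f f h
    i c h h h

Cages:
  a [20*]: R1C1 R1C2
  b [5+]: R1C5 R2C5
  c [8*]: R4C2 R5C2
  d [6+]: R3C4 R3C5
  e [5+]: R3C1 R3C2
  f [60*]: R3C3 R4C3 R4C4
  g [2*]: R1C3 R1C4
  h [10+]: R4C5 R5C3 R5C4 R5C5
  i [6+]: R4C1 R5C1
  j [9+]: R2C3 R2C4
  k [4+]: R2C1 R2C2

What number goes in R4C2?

In row 1, 3 can only go at R1C5, so R1C5 = 3.
The two cells of cage b must have sum 5, so R2C5 = 2.
In column 2, 5 can only go at R1C2, so R1C2 = 5.
Row 1 now contains 5; hence R1C1 = 4.
In row 4, 2 can only go at R4C2, so R4C2 = 2.
Column 2 already has 2, so R5C2 = 4.
The two cells of cage e must have sum 5, so R3C1 = 2.
4 is placed in column 2, which forces R3C2 = 3.
Cage k's pair has sum 4, so R2C1 = 3.
Column 2 already has 3; hence R2C2 = 1.
The only place for 4 in row 3 is R3C3.
Column 3 already has 4, so R2C3 = 5.
Cage j needs two cells with sum 9, so R2C4 = 4.
Column 3 already has 5; hence R4C3 = 3.
3 is placed in row 4; hence R4C4 = 5.
Column 4 now contains 5, which forces R3C4 = 1.
Cage d needs two cells with sum 6; hence R3C5 = 5.
5 is placed in row 4, so R4C1 = 1.
Row 4 already has 1, so R4C5 = 4.
Cage i needs two cells with sum 6, which forces R5C1 = 5.
Cage h needs sum 10, which forces R5C4 = 3.
Column 5 now contains 5; hence R5C5 = 1.
Cage g's pair has product 2, so R1C3 = 1.
1 is placed in column 4, leaving R1C4 = 2.
Row 5 already has 1, leaving R5C3 = 2.
Filled in: 4 5 1 2 3 / 3 1 5 4 2 / 2 3 4 1 5 / 1 2 3 5 4 / 5 4 2 3 1.

2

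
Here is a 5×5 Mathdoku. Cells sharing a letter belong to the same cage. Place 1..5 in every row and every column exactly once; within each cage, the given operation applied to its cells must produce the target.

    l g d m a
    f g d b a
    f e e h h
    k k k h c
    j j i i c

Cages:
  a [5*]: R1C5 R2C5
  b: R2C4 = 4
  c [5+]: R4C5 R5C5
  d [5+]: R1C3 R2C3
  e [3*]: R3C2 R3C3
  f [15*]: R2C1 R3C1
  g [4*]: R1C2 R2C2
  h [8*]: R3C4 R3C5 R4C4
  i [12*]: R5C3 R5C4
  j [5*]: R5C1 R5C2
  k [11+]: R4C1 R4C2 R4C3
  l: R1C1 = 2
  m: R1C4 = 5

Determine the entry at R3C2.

3

L is a freebie, leaving R1C1 = 2.
Cage m is given, leaving R1C4 = 5.
5 is placed in row 1; hence R1C5 = 1.
Cage b is a single given cell, leaving R2C4 = 4.
Column 5 already has 1, leaving R2C5 = 5.
Column 4 now contains 4; hence R5C4 = 3.
1 is placed in row 1, which forces R1C2 = 4.
Row 1 now contains 4, which forces R1C3 = 3.
Row 2 already has 5, so R2C1 = 3.
Row 2 already has 4, so R2C2 = 1.
Row 2 now contains 1, leaving R2C3 = 2.
Cage f's pair has product 15, which forces R3C1 = 5.
Column 2 now contains 1; hence R3C2 = 3.
Column 3 now contains 3, leaving R3C3 = 1.
Row 3 now contains 1, which forces R3C4 = 2.
Cage h needs product 8, so R3C5 = 4.
Column 1 already has 5; hence R4C1 = 4.
Row 4 now contains 4, leaving R4C3 = 5.
Column 4 already has 2; hence R4C4 = 1.
Cage c's pair has sum 5, so R4C5 = 3.
Column 1 already has 5, which forces R5C1 = 1.
Column 2 now contains 1, leaving R5C2 = 5.
Row 5 now contains 3, which forces R5C3 = 4.
The two cells of cage c must have sum 5, so R5C5 = 2.
Row 4 already has 5; hence R4C2 = 2.
Completed grid: 2 4 3 5 1 / 3 1 2 4 5 / 5 3 1 2 4 / 4 2 5 1 3 / 1 5 4 3 2.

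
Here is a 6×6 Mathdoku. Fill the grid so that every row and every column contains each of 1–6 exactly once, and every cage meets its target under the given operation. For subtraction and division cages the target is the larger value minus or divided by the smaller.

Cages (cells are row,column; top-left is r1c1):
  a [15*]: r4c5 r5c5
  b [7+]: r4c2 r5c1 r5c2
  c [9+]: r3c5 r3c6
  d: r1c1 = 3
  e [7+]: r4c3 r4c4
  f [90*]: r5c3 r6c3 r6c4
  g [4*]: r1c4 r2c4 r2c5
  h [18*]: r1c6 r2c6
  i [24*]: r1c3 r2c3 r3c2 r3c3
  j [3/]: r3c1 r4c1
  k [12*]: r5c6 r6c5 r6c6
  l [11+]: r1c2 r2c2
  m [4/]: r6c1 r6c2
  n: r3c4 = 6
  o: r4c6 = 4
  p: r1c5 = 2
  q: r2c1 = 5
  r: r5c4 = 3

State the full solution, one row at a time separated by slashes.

D is a freebie; hence r1c1 = 3.
P is a freebie, leaving r1c5 = 2.
3 is placed in row 1, leaving r1c6 = 6.
Cage q is given, leaving r2c1 = 5.
5 is placed in row 2, so r2c2 = 6.
Column 5 now contains 2, so r2c5 = 1.
Column 6 already has 6, leaving r2c6 = 3.
Cage n is a single given cell; hence r3c4 = 6.
Cage o is a single given cell, so r4c6 = 4.
Cage r is given; hence r5c4 = 3.
3 is placed in row 5, which forces r5c5 = 5.
Column 4 now contains 3, leaving r6c4 = 5.
Row 1 already has 6, so r1c2 = 5.
2 is placed in row 1; hence r1c4 = 1.
Row 2 already has 1, leaving r2c4 = 4.
The two cells of cage j must have quotient 3, which forces r3c1 = 2.
Cage c needs two cells with sum 9; hence r3c5 = 4.
4 is placed in column 6; hence r3c6 = 5.
Cage j needs two cells with quotient 3, so r4c1 = 6.
Row 4 already has 6, leaving r4c3 = 5.
Column 4 already has 1, leaving r4c4 = 2.
5 is placed in column 5, so r4c5 = 3.
Row 5 already has 5, so r5c3 = 6.
Cage f has product 90, which forces r6c3 = 3.
Cage k has product 12, so r6c5 = 6.
Row 1 now contains 1; hence r1c3 = 4.
Row 2 already has 4; hence r2c3 = 2.
Cage i needs product 24, which forces r3c2 = 3.
3 is placed in column 3, leaving r3c3 = 1.
2 is placed in row 4, so r4c2 = 1.
Cage b has sum 7, leaving r5c1 = 4.
The 3 cells of cage b must have sum 7, leaving r5c2 = 2.
Row 5 now contains 2, so r5c6 = 1.
Column 1 now contains 4, so r6c1 = 1.
Column 2 now contains 1, which forces r6c2 = 4.
Column 6 now contains 1, so r6c6 = 2.

3 5 4 1 2 6 / 5 6 2 4 1 3 / 2 3 1 6 4 5 / 6 1 5 2 3 4 / 4 2 6 3 5 1 / 1 4 3 5 6 2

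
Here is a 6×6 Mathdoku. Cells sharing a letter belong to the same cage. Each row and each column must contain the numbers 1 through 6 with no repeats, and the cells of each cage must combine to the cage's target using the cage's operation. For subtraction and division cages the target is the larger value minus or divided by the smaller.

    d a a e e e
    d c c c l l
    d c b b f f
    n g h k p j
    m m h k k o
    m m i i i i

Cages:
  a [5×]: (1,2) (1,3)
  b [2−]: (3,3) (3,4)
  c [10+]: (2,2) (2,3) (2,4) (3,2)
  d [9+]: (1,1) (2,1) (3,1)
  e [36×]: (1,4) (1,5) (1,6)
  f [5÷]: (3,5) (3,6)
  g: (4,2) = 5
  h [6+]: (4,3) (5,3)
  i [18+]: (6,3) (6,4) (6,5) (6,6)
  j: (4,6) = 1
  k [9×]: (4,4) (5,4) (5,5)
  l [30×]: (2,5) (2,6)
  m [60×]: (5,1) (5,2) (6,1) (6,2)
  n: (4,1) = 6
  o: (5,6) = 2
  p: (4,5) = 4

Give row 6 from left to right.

Cage n is a single given cell; hence (4,1) = 6.
Cage g is a single given cell, which forces (4,2) = 5.
Cage k has product 9, so (4,4) = 3.
Cage p is a single given cell, so (4,5) = 4.
Cage j is a single given cell, which forces (4,6) = 1.
Cage k has product 9, which forces (5,4) = 1.
Cage k has product 9, which forces (5,5) = 3.
O is a freebie, which forces (5,6) = 2.
Column 2 already has 5, which forces (1,2) = 1.
The two cells of cage a must have product 5, so (1,3) = 5.
Cage e needs product 36; hence (1,6) = 3.
Cage f needs two cells with quotient 5; hence (3,5) = 1.
Column 6 now contains 1, so (3,6) = 5.
Row 4 now contains 1, which forces (4,3) = 2.
Cage m has product 60; hence (5,1) = 5.
Cage h's pair has sum 6, which forces (5,3) = 4.
The 4 cells of cage c must have sum 10, leaving (2,3) = 1.
The two cells of cage l must have product 30, which forces (2,5) = 5.
Column 6 already has 5, so (2,6) = 6.
The two cells of cage b must have difference 2, so (3,3) = 6.
Cage b's pair has difference 2, so (3,4) = 4.
Row 5 already has 4, which forces (5,2) = 6.
Cage m needs product 60, so (6,1) = 1.
The 4 cells of cage m must have product 60; hence (6,2) = 2.
Cage i has sum 18; hence (6,3) = 3.
Column 5 already has 5, so (6,5) = 6.
Column 6 already has 6, which forces (6,6) = 4.
Cage e has product 36, leaving (1,4) = 6.
Column 5 now contains 6, so (1,5) = 2.
The 4 cells of cage c must have sum 10, which forces (2,2) = 4.
Column 4 already has 4; hence (2,4) = 2.
Column 2 now contains 2, so (3,2) = 3.
6 is placed in row 6; hence (6,4) = 5.
2 is placed in row 1, which forces (1,1) = 4.
Row 2 already has 2, which forces (2,1) = 3.
3 is placed in row 3; hence (3,1) = 2.
The full grid is 4 1 5 6 2 3 / 3 4 1 2 5 6 / 2 3 6 4 1 5 / 6 5 2 3 4 1 / 5 6 4 1 3 2 / 1 2 3 5 6 4.

1 2 3 5 6 4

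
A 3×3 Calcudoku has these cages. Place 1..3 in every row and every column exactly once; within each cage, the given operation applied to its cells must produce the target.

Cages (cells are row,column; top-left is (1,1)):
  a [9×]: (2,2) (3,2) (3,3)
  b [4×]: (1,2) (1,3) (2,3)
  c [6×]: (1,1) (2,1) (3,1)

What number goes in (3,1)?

2

The 3 cells of cage b must have product 4, which forces (1,2) = 2.
Cage b has product 4, so (1,3) = 1.
Cage a has product 9, so (2,2) = 3.
Cage b needs product 4, leaving (2,3) = 2.
Cage a has product 9, so (3,2) = 1.
The 3 cells of cage a must have product 9, which forces (3,3) = 3.
Row 1 already has 1, which forces (1,1) = 3.
Row 2 already has 2, leaving (2,1) = 1.
3 is placed in row 3, leaving (3,1) = 2.
Completed grid: 3 2 1 / 1 3 2 / 2 1 3.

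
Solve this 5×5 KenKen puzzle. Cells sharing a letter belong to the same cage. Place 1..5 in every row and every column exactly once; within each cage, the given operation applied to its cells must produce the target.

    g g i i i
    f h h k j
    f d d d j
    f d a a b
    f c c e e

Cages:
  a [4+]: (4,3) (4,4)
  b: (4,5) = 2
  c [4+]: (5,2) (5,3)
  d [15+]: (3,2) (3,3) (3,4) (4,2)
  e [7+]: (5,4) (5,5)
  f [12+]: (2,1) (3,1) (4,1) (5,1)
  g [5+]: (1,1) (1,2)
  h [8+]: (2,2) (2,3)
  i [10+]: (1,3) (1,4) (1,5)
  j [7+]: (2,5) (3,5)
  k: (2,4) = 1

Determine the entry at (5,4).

K is a freebie; hence (2,4) = 1.
1 is placed in column 4; hence (4,4) = 3.
Cage b is a single given cell; hence (4,5) = 2.
3 is placed in row 4, which forces (4,3) = 1.
1 is placed in column 3, leaving (5,3) = 3.
3 is placed in row 5, which forces (5,5) = 5.
Cage h's pair has sum 8, which forces (2,2) = 3.
3 is placed in column 3; hence (2,3) = 5.
Row 2 now contains 3; hence (2,5) = 4.
4 is placed in column 5, leaving (3,5) = 3.
3 is placed in row 5; hence (5,2) = 1.
Cage e needs two cells with sum 7, which forces (5,4) = 2.
Cage i has sum 10, so (1,3) = 4.
The 3 cells of cage i must have sum 10; hence (1,4) = 5.
Column 5 now contains 3, which forces (1,5) = 1.
Row 2 now contains 4, leaving (2,1) = 2.
The 4 cells of cage f must have sum 12, leaving (3,1) = 1.
Column 3 already has 4, leaving (3,3) = 2.
Column 4 now contains 5, so (3,4) = 4.
Cage f has sum 12; hence (4,1) = 5.
The 4 cells of cage d must have sum 15, which forces (4,2) = 4.
2 is placed in row 5; hence (5,1) = 4.
Row 1 now contains 1, so (1,1) = 3.
Row 1 already has 4, leaving (1,2) = 2.
Row 3 already has 2; hence (3,2) = 5.
Filled in: 3 2 4 5 1 / 2 3 5 1 4 / 1 5 2 4 3 / 5 4 1 3 2 / 4 1 3 2 5.

2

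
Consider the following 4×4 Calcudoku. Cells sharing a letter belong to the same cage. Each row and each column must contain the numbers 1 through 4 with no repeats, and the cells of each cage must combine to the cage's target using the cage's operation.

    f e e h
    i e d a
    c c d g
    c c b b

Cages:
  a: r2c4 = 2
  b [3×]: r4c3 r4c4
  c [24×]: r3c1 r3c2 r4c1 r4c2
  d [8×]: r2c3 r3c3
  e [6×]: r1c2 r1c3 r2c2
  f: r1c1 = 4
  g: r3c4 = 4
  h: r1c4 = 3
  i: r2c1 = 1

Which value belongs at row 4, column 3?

3

F is a freebie; hence r1c1 = 4.
H is a freebie, leaving r1c4 = 3.
I is a freebie; hence r2c1 = 1.
Cage a is a single given cell, which forces r2c4 = 2.
Cage g is given; hence r3c4 = 4.
3 is placed in column 4, which forces r4c4 = 1.
Row 2 now contains 2; hence r2c2 = 3.
Row 2 now contains 2; hence r2c3 = 4.
Cage c has product 24; hence r3c2 = 1.
Row 3 already has 4; hence r3c3 = 2.
Cage c has product 24, leaving r4c2 = 4.
1 is placed in row 4, so r4c3 = 3.
1 is placed in column 2, leaving r1c2 = 2.
Column 3 already has 2; hence r1c3 = 1.
Row 3 now contains 2; hence r3c1 = 3.
Row 4 already has 3, leaving r4c1 = 2.
Filled in: 4 2 1 3 / 1 3 4 2 / 3 1 2 4 / 2 4 3 1.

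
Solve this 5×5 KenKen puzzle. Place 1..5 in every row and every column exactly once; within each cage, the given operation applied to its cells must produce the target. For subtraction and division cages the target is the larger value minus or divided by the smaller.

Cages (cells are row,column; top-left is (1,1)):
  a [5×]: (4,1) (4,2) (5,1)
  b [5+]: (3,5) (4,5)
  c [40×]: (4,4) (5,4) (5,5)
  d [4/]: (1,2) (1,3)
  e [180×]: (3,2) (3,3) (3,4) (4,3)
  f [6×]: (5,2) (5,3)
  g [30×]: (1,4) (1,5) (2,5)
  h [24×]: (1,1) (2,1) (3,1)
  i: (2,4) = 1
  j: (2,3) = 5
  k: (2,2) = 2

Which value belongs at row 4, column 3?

3

K is a freebie, which forces (2,2) = 2.
J is a freebie, which forces (2,3) = 5.
Cage i is given, leaving (2,4) = 1.
Row 2 already has 5; hence (2,5) = 3.
Column 3 now contains 5, so (3,3) = 4.
Cage a needs product 5; hence (4,1) = 5.
Cage a needs product 5, so (4,2) = 1.
The 4 cells of cage e must have product 180, leaving (4,3) = 3.
Cage a needs product 5, which forces (5,1) = 1.
Column 2 already has 2, so (5,2) = 3.
Column 3 now contains 3; hence (5,3) = 2.
Column 2 now contains 1, leaving (1,2) = 4.
Column 3 already has 4, leaving (1,3) = 1.
Row 2 already has 3, which forces (2,1) = 4.
Column 2 now contains 3, leaving (3,2) = 5.
The 4 cells of cage e must have product 180, so (3,4) = 3.
The two cells of cage b must have sum 5, so (3,5) = 1.
The 3 cells of cage c must have product 40, leaving (4,4) = 2.
Cage b's pair has sum 5, leaving (4,5) = 4.
Column 5 already has 4, which forces (5,5) = 5.
Cage h needs product 24, leaving (1,1) = 3.
Column 4 already has 2, so (1,4) = 5.
Column 5 already has 5, leaving (1,5) = 2.
Row 3 now contains 3, which forces (3,1) = 2.
5 is placed in row 5, leaving (5,4) = 4.
The full grid is 3 4 1 5 2 / 4 2 5 1 3 / 2 5 4 3 1 / 5 1 3 2 4 / 1 3 2 4 5.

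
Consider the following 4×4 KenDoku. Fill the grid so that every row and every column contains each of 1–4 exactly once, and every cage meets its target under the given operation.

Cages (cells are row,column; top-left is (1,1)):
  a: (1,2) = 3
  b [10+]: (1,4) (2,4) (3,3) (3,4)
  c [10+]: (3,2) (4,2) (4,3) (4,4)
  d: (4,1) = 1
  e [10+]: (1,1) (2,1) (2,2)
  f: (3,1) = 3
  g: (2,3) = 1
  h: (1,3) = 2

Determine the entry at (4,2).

2

A is a freebie, so (1,2) = 3.
Cage h is a single given cell, which forces (1,3) = 2.
Column 2 now contains 3; hence (2,2) = 4.
Cage g is given; hence (2,3) = 1.
F is a freebie, leaving (3,1) = 3.
3 is placed in row 3, which forces (3,3) = 4.
D is a freebie, which forces (4,1) = 1.
Row 4 now contains 1; hence (4,2) = 2.
Column 3 already has 4, so (4,3) = 3.
Row 4 now contains 3; hence (4,4) = 4.
Row 1 now contains 3, leaving (1,1) = 4.
Column 4 already has 4, leaving (1,4) = 1.
Row 2 already has 4, so (2,1) = 2.
Cage b needs sum 10, leaving (2,4) = 3.
Column 2 already has 2, leaving (3,2) = 1.
The 4 cells of cage b must have sum 10, leaving (3,4) = 2.
Filled in: 4 3 2 1 / 2 4 1 3 / 3 1 4 2 / 1 2 3 4.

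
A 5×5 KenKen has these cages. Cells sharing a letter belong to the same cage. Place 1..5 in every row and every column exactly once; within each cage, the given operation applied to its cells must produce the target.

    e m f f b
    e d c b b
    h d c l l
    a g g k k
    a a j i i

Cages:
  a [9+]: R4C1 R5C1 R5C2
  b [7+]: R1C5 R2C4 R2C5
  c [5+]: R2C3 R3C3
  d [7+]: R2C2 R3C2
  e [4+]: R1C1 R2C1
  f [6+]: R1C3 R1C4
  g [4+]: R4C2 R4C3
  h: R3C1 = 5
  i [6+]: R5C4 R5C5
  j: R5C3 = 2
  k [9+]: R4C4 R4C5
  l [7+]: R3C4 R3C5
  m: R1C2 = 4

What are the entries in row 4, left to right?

M is a freebie, which forces R1C2 = 4.
Cage h is a single given cell, so R3C1 = 5.
J is a freebie; hence R5C3 = 2.
Cage d's pair has sum 7, leaving R2C2 = 5.
Cage d needs two cells with sum 7, leaving R3C2 = 2.
5 is placed in column 2, which forces R5C2 = 3.
The 3 cells of cage a must have sum 9, leaving R4C1 = 2.
Column 2 now contains 3; hence R4C2 = 1.
Cage g's pair has sum 4, which forces R4C3 = 3.
Cage a needs sum 9; hence R5C1 = 4.
The only place for 2 in row 1 is R1C5.
In row 1, 3 can only go at R1C1, so R1C1 = 3.
3 is placed in column 1, which forces R2C1 = 1.
Row 2 already has 1; hence R2C3 = 4.
Row 2 now contains 4, so R2C4 = 2.
Row 2 now contains 4; hence R2C5 = 3.
4 is placed in column 3, so R3C3 = 1.
Column 5 now contains 3, which forces R3C5 = 4.
Column 5 already has 4, leaving R4C5 = 5.
Column 5 now contains 5, which forces R5C5 = 1.
Column 3 now contains 1, so R1C3 = 5.
The two cells of cage f must have sum 6, which forces R1C4 = 1.
4 is placed in row 3, leaving R3C4 = 3.
5 is placed in row 4, leaving R4C4 = 4.
Row 5 now contains 1, which forces R5C4 = 5.
Completed grid: 3 4 5 1 2 / 1 5 4 2 3 / 5 2 1 3 4 / 2 1 3 4 5 / 4 3 2 5 1.

2 1 3 4 5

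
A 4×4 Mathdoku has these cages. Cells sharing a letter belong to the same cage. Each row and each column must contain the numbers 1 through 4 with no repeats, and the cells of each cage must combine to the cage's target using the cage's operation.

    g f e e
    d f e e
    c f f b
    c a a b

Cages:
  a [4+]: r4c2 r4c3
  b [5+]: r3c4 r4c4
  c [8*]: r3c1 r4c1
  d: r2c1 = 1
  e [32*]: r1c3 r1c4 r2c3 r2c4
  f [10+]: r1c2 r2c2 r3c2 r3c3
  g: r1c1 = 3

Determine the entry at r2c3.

2

G is a freebie, so r1c1 = 3.
D is a freebie, so r2c1 = 1.
The only place for 2 in row 1 is r1c2.
In row 2, 3 can only go at r2c2, so r2c2 = 3.
Column 2 now contains 3, so r4c2 = 1.
Cage a's pair has sum 4, so r4c3 = 3.
1 is placed in column 2, which forces r3c2 = 4.
The 4 cells of cage f must have sum 10, so r3c3 = 1.
Row 3 already has 1, leaving r3c4 = 3.
Column 3 already has 1, so r1c3 = 4.
Cage e has product 32, which forces r1c4 = 1.
The 4 cells of cage e must have product 32, which forces r2c3 = 2.
The 4 cells of cage e must have product 32, which forces r2c4 = 4.
4 is placed in row 3, leaving r3c1 = 2.
Cage c's pair has product 8, so r4c1 = 4.
The two cells of cage b must have sum 5, so r4c4 = 2.
Completed grid: 3 2 4 1 / 1 3 2 4 / 2 4 1 3 / 4 1 3 2.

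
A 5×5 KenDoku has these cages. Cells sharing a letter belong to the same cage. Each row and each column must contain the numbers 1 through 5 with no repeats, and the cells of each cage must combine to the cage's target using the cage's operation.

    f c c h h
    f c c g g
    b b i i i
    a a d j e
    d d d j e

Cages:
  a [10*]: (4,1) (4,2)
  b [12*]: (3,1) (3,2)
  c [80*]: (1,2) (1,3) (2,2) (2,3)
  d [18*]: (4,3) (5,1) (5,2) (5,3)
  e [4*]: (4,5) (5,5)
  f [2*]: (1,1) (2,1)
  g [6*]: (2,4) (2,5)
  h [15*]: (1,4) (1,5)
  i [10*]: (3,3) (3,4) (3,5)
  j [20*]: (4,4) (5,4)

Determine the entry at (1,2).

Cage d needs product 18; hence (4,3) = 3.
The only place for 1 in row 4 is (4,5).
Column 5 already has 1, leaving (5,5) = 4.
Cage j needs two cells with product 20, leaving (4,4) = 4.
4 is placed in row 5; hence (5,4) = 5.
5 is placed in column 4; hence (1,4) = 3.
Cage h's pair has product 15, leaving (1,5) = 5.
Column 4 now contains 3; hence (2,4) = 2.
2 is placed in row 2, leaving (2,5) = 3.
Column 4 already has 2, which forces (3,4) = 1.
Column 5 already has 5; hence (3,5) = 2.
Cage f's pair has product 2, leaving (1,1) = 2.
2 is placed in row 2, leaving (2,1) = 1.
2 is placed in row 3; hence (3,3) = 5.
2 is placed in column 1, so (4,1) = 5.
Row 4 now contains 5, which forces (4,2) = 2.
Column 1 already has 1, which forces (5,1) = 3.
Row 5 already has 3, so (5,2) = 1.
Row 5 already has 1; hence (5,3) = 2.
Column 2 now contains 1, so (1,2) = 4.
Cage c has product 80, which forces (1,3) = 1.
The 4 cells of cage c must have product 80, which forces (2,2) = 5.
Column 3 already has 5; hence (2,3) = 4.
Column 1 already has 3; hence (3,1) = 4.
Cage b's pair has product 12, so (3,2) = 3.
The full grid is 2 4 1 3 5 / 1 5 4 2 3 / 4 3 5 1 2 / 5 2 3 4 1 / 3 1 2 5 4.

4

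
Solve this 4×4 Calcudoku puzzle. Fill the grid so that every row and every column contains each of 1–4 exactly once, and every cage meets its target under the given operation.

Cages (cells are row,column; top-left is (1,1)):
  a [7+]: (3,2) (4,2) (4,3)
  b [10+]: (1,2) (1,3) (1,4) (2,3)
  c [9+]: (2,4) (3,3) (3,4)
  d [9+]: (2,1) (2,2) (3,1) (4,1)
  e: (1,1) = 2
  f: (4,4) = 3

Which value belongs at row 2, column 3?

Cage e is given, leaving (1,1) = 2.
Cage f is a single given cell; hence (4,4) = 3.
Cage d needs sum 9, which forces (2,2) = 1.
Cage b has sum 10, so (2,3) = 2.
Row 2 now contains 2, so (2,4) = 4.
Column 4 now contains 4, so (1,4) = 1.
Row 2 now contains 4, which forces (2,1) = 3.
Column 4 already has 1, which forces (3,4) = 2.
The 3 cells of cage a must have sum 7, leaving (4,3) = 1.
The 4 cells of cage d must have sum 9, leaving (3,1) = 1.
Row 3 already has 2, leaving (3,2) = 4.
Cage c has sum 9; hence (3,3) = 3.
Row 4 already has 1, leaving (4,1) = 4.
Cage a has sum 7, so (4,2) = 2.
Column 2 already has 4, which forces (1,2) = 3.
3 is placed in column 3; hence (1,3) = 4.
The full grid is 2 3 4 1 / 3 1 2 4 / 1 4 3 2 / 4 2 1 3.

2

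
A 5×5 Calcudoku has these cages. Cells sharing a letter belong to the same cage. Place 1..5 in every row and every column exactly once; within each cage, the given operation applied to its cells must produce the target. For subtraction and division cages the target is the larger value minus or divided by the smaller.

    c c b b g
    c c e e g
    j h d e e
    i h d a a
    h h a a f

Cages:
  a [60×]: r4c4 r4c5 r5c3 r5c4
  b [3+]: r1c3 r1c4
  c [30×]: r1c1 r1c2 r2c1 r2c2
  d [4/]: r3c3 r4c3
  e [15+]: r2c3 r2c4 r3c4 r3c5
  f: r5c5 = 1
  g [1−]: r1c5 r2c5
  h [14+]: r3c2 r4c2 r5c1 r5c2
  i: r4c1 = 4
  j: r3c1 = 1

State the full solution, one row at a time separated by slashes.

5 3 2 1 4 / 2 1 3 4 5 / 1 2 4 5 3 / 4 5 1 3 2 / 3 4 5 2 1

Cage j is given, which forces r3c1 = 1.
1 is placed in row 3, leaving r3c3 = 4.
I is a freebie, which forces r4c1 = 4.
4 is placed in column 3; hence r4c3 = 1.
F is a freebie, leaving r5c5 = 1.
Column 3 already has 1, which forces r1c3 = 2.
The two cells of cage b must have sum 3; hence r1c4 = 1.
Cage h has sum 14, which forces r5c2 = 4.
Cage c has product 30, so r2c1 = 2.
Cage c has product 30, which forces r2c2 = 1.
Cage a has product 60, leaving r4c5 = 2.
Cage a needs product 60; hence r5c4 = 2.
Cage e needs sum 15, so r2c3 = 3.
The 4 cells of cage e must have sum 15, leaving r2c4 = 4.
Row 2 already has 4, so r2c5 = 5.
The 4 cells of cage h must have sum 14, leaving r3c2 = 2.
5 is placed in column 5, leaving r3c5 = 3.
Column 3 already has 3; hence r5c3 = 5.
3 is placed in column 5, leaving r1c5 = 4.
3 is placed in row 3, leaving r3c4 = 5.
The 4 cells of cage h must have sum 14, which forces r4c2 = 5.
Cage a has product 60; hence r4c4 = 3.
Row 5 already has 5, so r5c1 = 3.
Column 1 now contains 3; hence r1c1 = 5.
5 is placed in column 2; hence r1c2 = 3.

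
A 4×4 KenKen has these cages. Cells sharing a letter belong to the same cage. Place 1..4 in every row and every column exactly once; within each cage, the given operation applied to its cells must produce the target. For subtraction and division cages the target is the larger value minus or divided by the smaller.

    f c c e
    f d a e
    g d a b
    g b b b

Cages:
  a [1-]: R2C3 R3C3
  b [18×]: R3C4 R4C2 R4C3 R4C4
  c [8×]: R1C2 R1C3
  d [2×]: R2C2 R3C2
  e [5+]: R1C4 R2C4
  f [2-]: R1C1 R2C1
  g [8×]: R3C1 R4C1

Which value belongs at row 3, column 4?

3

Cage b needs product 18; hence R3C4 = 3.
Row 1 needs a 3, and only R1C1 is open for it.
Cage f needs two cells with difference 2, which forces R2C1 = 1.
Row 2 now contains 1, leaving R2C2 = 2.
Row 2 now contains 2; hence R2C3 = 3.
Row 2 now contains 1, so R2C4 = 4.
Column 2 now contains 2, so R3C2 = 1.
1 is placed in column 2; hence R4C2 = 3.
Column 2 now contains 2, leaving R1C2 = 4.
The two cells of cage c must have product 8, leaving R1C3 = 2.
Column 4 already has 4, so R1C4 = 1.
Column 3 already has 2, so R3C3 = 4.
Column 3 already has 2; hence R4C3 = 1.
Column 4 now contains 1, so R4C4 = 2.
4 is placed in row 3, leaving R3C1 = 2.
Row 4 now contains 2, so R4C1 = 4.
Filled in: 3 4 2 1 / 1 2 3 4 / 2 1 4 3 / 4 3 1 2.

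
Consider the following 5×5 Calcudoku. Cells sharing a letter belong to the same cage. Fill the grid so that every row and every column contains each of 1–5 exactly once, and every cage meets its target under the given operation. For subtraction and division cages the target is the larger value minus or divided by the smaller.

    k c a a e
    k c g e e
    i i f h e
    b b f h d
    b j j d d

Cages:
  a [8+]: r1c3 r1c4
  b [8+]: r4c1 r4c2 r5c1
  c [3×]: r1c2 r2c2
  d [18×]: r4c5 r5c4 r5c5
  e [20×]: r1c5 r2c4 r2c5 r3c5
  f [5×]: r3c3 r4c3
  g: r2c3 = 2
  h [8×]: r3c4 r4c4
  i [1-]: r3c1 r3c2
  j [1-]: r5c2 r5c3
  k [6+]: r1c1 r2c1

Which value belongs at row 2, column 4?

1

G is a freebie, so r2c3 = 2.
Row 2 already has 2, leaving r2c4 = 1.
The 3 cells of cage d must have product 18, leaving r4c5 = 3.
Cage d has product 18, so r5c4 = 3.
Cage d needs product 18; hence r5c5 = 2.
The two cells of cage c must have product 3, which forces r1c2 = 1.
Cage a's pair has sum 8; hence r1c3 = 3.
Column 4 already has 3, which forces r1c4 = 5.
Row 1 already has 5, which forces r1c5 = 4.
1 is placed in row 2, leaving r2c2 = 3.
Column 5 already has 4, leaving r2c5 = 5.
Column 5 already has 5, so r3c5 = 1.
Row 1 now contains 1, so r1c1 = 2.
Row 2 already has 5, which forces r2c1 = 4.
1 is placed in row 3, which forces r3c3 = 5.
The two cells of cage f must have product 5, leaving r4c3 = 1.
Column 3 already has 5, so r5c3 = 4.
Row 3 now contains 5, leaving r3c1 = 3.
Row 4 now contains 1, leaving r4c1 = 5.
Cage b has sum 8, which forces r4c2 = 2.
Row 4 already has 2, which forces r4c4 = 4.
Cage b needs sum 8, so r5c1 = 1.
Row 5 already has 4, leaving r5c2 = 5.
2 is placed in column 2, so r3c2 = 4.
Column 4 now contains 4, which forces r3c4 = 2.
Filled in: 2 1 3 5 4 / 4 3 2 1 5 / 3 4 5 2 1 / 5 2 1 4 3 / 1 5 4 3 2.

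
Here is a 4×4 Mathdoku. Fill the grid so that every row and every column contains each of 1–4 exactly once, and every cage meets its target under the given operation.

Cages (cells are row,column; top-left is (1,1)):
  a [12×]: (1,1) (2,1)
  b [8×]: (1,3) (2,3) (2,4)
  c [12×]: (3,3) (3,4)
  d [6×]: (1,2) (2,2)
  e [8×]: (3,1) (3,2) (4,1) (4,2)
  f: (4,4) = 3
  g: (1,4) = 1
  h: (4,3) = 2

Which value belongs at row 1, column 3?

4

Cage g is a single given cell, which forces (1,4) = 1.
Cage h is given, leaving (4,3) = 2.
Cage f is a single given cell, which forces (4,4) = 3.
Column 3 now contains 2, so (1,3) = 4.
Cage b needs product 8, leaving (2,3) = 1.
Cage b has product 8, leaving (2,4) = 2.
Cage c needs two cells with product 12, which forces (3,3) = 3.
3 is placed in column 4, so (3,4) = 4.
4 is placed in row 1, which forces (1,1) = 3.
The two cells of cage d must have product 6, so (1,2) = 2.
Cage a needs two cells with product 12, which forces (2,1) = 4.
2 is placed in row 2, which forces (2,2) = 3.
Column 2 now contains 2, which forces (3,2) = 1.
4 is placed in column 1; hence (4,1) = 1.
1 is placed in column 2, so (4,2) = 4.
1 is placed in row 3, so (3,1) = 2.
The full grid is 3 2 4 1 / 4 3 1 2 / 2 1 3 4 / 1 4 2 3.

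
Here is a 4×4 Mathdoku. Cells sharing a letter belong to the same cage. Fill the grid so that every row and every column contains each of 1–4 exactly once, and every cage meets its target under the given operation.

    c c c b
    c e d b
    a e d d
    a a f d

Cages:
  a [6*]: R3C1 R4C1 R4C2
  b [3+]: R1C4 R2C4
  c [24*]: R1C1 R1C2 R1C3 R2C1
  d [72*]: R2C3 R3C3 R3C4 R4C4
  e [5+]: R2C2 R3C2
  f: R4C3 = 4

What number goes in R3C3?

2

Cage f is given, leaving R4C3 = 4.
Cage d needs product 72, so R3C4 = 4.
Cage d needs product 72; hence R4C4 = 3.
The 3 cells of cage a must have product 6, which forces R3C1 = 3.
Row 3 now contains 3, leaving R3C3 = 2.
Cage e's pair has sum 5; hence R2C2 = 4.
Column 3 now contains 2, so R2C3 = 3.
2 is placed in row 3, leaving R3C2 = 1.
Column 2 already has 1, so R4C2 = 2.
Cage c needs product 24; hence R1C1 = 4.
Column 2 already has 2, which forces R1C2 = 3.
Column 3 already has 3; hence R1C3 = 1.
Row 1 now contains 1, so R1C4 = 2.
Cage c needs product 24, so R2C1 = 2.
2 is placed in column 4; hence R2C4 = 1.
Row 4 now contains 2; hence R4C1 = 1.
The full grid is 4 3 1 2 / 2 4 3 1 / 3 1 2 4 / 1 2 4 3.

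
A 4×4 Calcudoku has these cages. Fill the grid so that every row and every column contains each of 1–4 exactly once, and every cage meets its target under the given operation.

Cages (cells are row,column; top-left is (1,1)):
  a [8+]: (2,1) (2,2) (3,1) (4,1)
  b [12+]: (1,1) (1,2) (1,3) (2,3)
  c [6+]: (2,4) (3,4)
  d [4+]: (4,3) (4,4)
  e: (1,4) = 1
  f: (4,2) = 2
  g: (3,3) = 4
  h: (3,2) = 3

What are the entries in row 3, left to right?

Cage e is a single given cell; hence (1,4) = 1.
H is a freebie, so (3,2) = 3.
G is a freebie, leaving (3,3) = 4.
4 is placed in row 3, so (3,4) = 2.
F is a freebie, so (4,2) = 2.
Column 4 already has 1, so (4,4) = 3.
Cage b needs sum 12; hence (1,1) = 3.
2 is placed in column 2, so (1,2) = 4.
The 4 cells of cage b must have sum 12, so (1,3) = 2.
Cage a needs sum 8, so (2,1) = 2.
2 is placed in column 2, which forces (2,2) = 1.
Column 3 now contains 4, so (2,3) = 3.
Column 4 now contains 2, which forces (2,4) = 4.
Row 3 now contains 2, which forces (3,1) = 1.
The 4 cells of cage a must have sum 8, which forces (4,1) = 4.
Row 4 already has 3, so (4,3) = 1.
The full grid is 3 4 2 1 / 2 1 3 4 / 1 3 4 2 / 4 2 1 3.

1 3 4 2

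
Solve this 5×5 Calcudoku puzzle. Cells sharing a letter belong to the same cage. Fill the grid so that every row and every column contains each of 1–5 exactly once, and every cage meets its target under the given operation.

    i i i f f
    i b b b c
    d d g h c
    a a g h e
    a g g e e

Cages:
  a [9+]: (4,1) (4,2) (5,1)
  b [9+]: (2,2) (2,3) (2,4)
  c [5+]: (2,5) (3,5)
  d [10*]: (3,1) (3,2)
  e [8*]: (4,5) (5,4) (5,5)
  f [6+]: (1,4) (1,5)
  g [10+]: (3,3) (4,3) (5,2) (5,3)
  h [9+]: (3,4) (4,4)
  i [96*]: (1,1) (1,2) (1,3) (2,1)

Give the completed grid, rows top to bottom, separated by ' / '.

3 2 4 1 5 / 4 1 5 3 2 / 2 5 1 4 3 / 1 3 2 5 4 / 5 4 3 2 1

Cage i needs product 96, leaving (2,1) = 4.
Row 2 needs a 2, and only (2,5) is open for it.
The two cells of cage c must have sum 5; hence (3,5) = 3.
The 3 cells of cage e must have product 8, leaving (5,4) = 2.
Row 3 needs a 1, and only (3,3) is open for it.
Row 3 needs a 4, and only (3,4) is open for it.
Column 4 now contains 4, which forces (4,4) = 5.
5 is placed in column 4; hence (1,4) = 1.
Cage f needs two cells with sum 6, which forces (1,5) = 5.
1 is placed in column 4, leaving (2,4) = 3.
Cage b needs sum 9; hence (2,2) = 1.
Row 2 now contains 3; hence (2,3) = 5.
Cage g needs sum 10, so (4,3) = 2.
Row 4 now contains 2, so (4,1) = 1.
The 3 cells of cage a must have sum 9, which forces (4,2) = 3.
Row 4 already has 1; hence (4,5) = 4.
Cage a needs sum 9, so (5,1) = 5.
Column 2 already has 3, leaving (5,2) = 4.
4 is placed in row 5, leaving (5,3) = 3.
4 is placed in column 5, which forces (5,5) = 1.
Cage i has product 96; hence (1,1) = 3.
4 is placed in column 2; hence (1,2) = 2.
Column 3 now contains 3, which forces (1,3) = 4.
5 is placed in column 1; hence (3,1) = 2.
Cage d's pair has product 10, which forces (3,2) = 5.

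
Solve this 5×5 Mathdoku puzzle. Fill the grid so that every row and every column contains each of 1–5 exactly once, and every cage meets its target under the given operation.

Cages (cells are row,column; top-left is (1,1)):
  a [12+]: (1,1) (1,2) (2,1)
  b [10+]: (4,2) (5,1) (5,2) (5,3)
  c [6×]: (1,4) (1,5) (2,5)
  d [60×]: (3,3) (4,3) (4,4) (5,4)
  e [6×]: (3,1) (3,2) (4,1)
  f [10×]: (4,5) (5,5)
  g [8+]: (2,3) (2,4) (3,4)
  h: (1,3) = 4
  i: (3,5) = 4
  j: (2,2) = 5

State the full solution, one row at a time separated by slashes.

5 3 4 2 1 / 4 5 2 1 3 / 3 2 1 5 4 / 1 4 5 3 2 / 2 1 3 4 5

Cage h is given; hence (1,3) = 4.
J is a freebie, so (2,2) = 5.
I is a freebie; hence (3,5) = 4.
Cage a needs sum 12, so (1,1) = 5.
Column 2 now contains 5; hence (1,2) = 3.
The 3 cells of cage a must have sum 12, leaving (2,1) = 4.
Cage c has product 6, so (2,5) = 3.
The 3 cells of cage g must have sum 8, so (3,4) = 5.
Cage d needs product 60, leaving (4,3) = 5.
Row 4 already has 5, so (4,5) = 2.
Column 5 now contains 2, leaving (5,5) = 5.
Cage c needs product 6; hence (1,4) = 2.
Column 5 now contains 2, which forces (1,5) = 1.
Column 4 now contains 2, leaving (2,4) = 1.
Row 2 now contains 1; hence (2,3) = 2.
Cage d needs product 60; hence (3,3) = 1.
Column 3 already has 1; hence (5,3) = 3.
Row 5 now contains 3, which forces (5,4) = 4.
Cage e needs product 6, so (3,1) = 3.
Row 3 already has 1; hence (3,2) = 2.
Cage e needs product 6, which forces (4,1) = 1.
Cage b needs sum 10, so (4,2) = 4.
Column 4 now contains 4, leaving (4,4) = 3.
Column 1 now contains 1; hence (5,1) = 2.
Column 2 now contains 2, which forces (5,2) = 1.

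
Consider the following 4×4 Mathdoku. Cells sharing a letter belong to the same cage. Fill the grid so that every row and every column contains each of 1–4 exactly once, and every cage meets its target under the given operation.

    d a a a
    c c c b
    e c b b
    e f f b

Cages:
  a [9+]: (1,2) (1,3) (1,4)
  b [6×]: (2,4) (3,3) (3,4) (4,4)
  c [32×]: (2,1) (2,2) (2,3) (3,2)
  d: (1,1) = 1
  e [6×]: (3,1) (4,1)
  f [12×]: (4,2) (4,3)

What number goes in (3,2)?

D is a freebie; hence (1,1) = 1.
Cage c has product 32; hence (3,2) = 4.
The 4 cells of cage b must have product 6, so (3,3) = 1.
Column 2 already has 4; hence (4,2) = 3.
Row 4 now contains 3, which forces (4,3) = 4.
Column 2 already has 3, so (1,2) = 2.
Cage a needs sum 9, so (1,3) = 3.
Cage a needs sum 9, so (1,4) = 4.
Cage c has product 32, which forces (2,1) = 4.
Cage c has product 32, which forces (2,2) = 1.
Column 3 now contains 4; hence (2,3) = 2.
Row 2 now contains 2, which forces (2,4) = 3.
Cage e needs two cells with product 6; hence (3,1) = 3.
3 is placed in column 4, which forces (3,4) = 2.
Row 4 now contains 3, so (4,1) = 2.
Column 4 now contains 2, leaving (4,4) = 1.
The full grid is 1 2 3 4 / 4 1 2 3 / 3 4 1 2 / 2 3 4 1.

4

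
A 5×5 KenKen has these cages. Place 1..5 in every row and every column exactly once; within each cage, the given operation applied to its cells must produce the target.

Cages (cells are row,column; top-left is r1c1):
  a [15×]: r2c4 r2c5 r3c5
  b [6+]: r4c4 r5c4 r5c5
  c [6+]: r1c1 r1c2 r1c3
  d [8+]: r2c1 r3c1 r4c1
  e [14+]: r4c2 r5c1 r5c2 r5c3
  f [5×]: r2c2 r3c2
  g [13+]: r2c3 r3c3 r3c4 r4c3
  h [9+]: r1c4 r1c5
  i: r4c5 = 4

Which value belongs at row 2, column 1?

4

Cage i is a single given cell, which forces r4c5 = 4.
Cage h needs two cells with sum 9, leaving r1c4 = 4.
Column 5 now contains 4; hence r1c5 = 5.
Cage a has product 15, so r2c4 = 5.
Row 2 now contains 5, leaving r2c2 = 1.
1 is placed in row 2; hence r2c5 = 3.
Cage f's pair has product 5, so r3c2 = 5.
Column 5 already has 3; hence r3c5 = 1.
Column 5 already has 1; hence r5c5 = 2.
The 3 cells of cage d must have sum 8, which forces r2c1 = 4.
Cage g needs sum 13, leaving r2c3 = 2.
The 3 cells of cage d must have sum 8, leaving r3c1 = 3.
Cage g has sum 13, leaving r3c3 = 4.
The 4 cells of cage g must have sum 13, which forces r3c4 = 2.
Cage d needs sum 8, leaving r4c1 = 1.
Cage e has sum 14, which forces r4c2 = 2.
Cage g needs sum 13, leaving r4c3 = 5.
1 is placed in row 4, leaving r4c4 = 3.
3 is placed in column 1, which forces r5c1 = 5.
Column 3 now contains 5; hence r5c3 = 3.
Column 4 already has 3, which forces r5c4 = 1.
Column 1 already has 1; hence r1c1 = 2.
Column 2 now contains 2; hence r1c2 = 3.
Column 3 now contains 3; hence r1c3 = 1.
Row 5 already has 3, which forces r5c2 = 4.
The full grid is 2 3 1 4 5 / 4 1 2 5 3 / 3 5 4 2 1 / 1 2 5 3 4 / 5 4 3 1 2.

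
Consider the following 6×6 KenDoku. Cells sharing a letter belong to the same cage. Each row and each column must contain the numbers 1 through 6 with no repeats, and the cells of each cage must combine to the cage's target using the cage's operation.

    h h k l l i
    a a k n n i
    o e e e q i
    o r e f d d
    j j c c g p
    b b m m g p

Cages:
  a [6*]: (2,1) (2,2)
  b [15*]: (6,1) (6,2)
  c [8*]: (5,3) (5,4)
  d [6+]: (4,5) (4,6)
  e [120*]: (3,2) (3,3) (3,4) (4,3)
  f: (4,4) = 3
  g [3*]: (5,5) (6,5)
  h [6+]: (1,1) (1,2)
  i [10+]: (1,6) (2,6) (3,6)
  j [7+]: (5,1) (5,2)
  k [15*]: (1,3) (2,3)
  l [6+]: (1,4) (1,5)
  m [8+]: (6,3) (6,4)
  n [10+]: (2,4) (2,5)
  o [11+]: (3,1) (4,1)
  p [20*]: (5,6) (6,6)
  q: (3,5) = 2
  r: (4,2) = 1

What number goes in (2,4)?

Cage q is a single given cell, so (3,5) = 2.
Cage r is given, which forces (4,2) = 1.
F is a freebie; hence (4,4) = 3.
Cage d's pair has sum 6; hence (4,5) = 4.
Cage d needs two cells with sum 6, so (4,6) = 2.
The two cells of cage n must have sum 10, so (2,4) = 4.
Column 5 already has 4, which forces (2,5) = 6.
Column 4 now contains 4; hence (5,4) = 2.
Row 5 already has 2, so (5,3) = 4.
Row 5 now contains 4, so (5,6) = 5.
5 is placed in column 6, leaving (6,6) = 4.
Cage e needs product 120; hence (3,2) = 4.
The two cells of cage j must have sum 7, which forces (5,1) = 1.
The two cells of cage j must have sum 7, so (5,2) = 6.
Row 5 now contains 1; hence (5,5) = 3.
Column 5 now contains 3, so (6,5) = 1.
Cage h needs two cells with sum 6; hence (1,1) = 4.
Cage h needs two cells with sum 6, so (1,2) = 2.
The two cells of cage l must have sum 6, so (1,4) = 1.
Column 5 already has 1, so (1,5) = 5.
Column 2 already has 2, leaving (2,2) = 3.
3 is placed in row 2, which forces (2,3) = 5.
3 is placed in row 2; hence (2,6) = 1.
Column 3 now contains 5, which forces (4,3) = 6.
Column 2 now contains 3; hence (6,2) = 5.
5 is placed in row 6, which forces (6,4) = 6.
5 is placed in row 1, so (1,3) = 3.
3 is placed in row 1, leaving (1,6) = 6.
3 is placed in row 2, so (2,1) = 2.
Cage o needs two cells with sum 11, leaving (3,1) = 6.
Column 3 already has 6; hence (3,3) = 1.
6 is placed in column 4, leaving (3,4) = 5.
Column 6 already has 6, so (3,6) = 3.
Row 4 now contains 6, leaving (4,1) = 5.
5 is placed in row 6, so (6,1) = 3.
The two cells of cage m must have sum 8; hence (6,3) = 2.
Filled in: 4 2 3 1 5 6 / 2 3 5 4 6 1 / 6 4 1 5 2 3 / 5 1 6 3 4 2 / 1 6 4 2 3 5 / 3 5 2 6 1 4.

4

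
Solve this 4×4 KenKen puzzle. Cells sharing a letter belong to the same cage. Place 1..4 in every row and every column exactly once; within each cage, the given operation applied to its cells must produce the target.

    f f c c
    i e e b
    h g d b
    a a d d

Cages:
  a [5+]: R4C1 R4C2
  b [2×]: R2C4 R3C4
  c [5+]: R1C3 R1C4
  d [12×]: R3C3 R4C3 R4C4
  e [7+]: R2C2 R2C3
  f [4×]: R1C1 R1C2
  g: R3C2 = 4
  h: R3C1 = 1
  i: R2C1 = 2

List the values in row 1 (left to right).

4 1 2 3

Cage i is a single given cell; hence R2C1 = 2.
Row 2 already has 2, which forces R2C4 = 1.
Cage h is given, which forces R3C1 = 1.
Cage g is a single given cell, so R3C2 = 4.
1 is placed in column 4, leaving R3C4 = 2.
Column 1 already has 1; hence R1C1 = 4.
4 is placed in column 2; hence R1C2 = 1.
Row 1 now contains 1, so R1C3 = 2.
4 is placed in row 1, leaving R1C4 = 3.
4 is placed in column 2; hence R2C2 = 3.
Cage e needs two cells with sum 7, which forces R2C3 = 4.
2 is placed in row 3, which forces R3C3 = 3.
Column 1 now contains 4, so R4C1 = 3.
1 is placed in column 2, so R4C2 = 2.
Cage d has product 12; hence R4C3 = 1.
Cage d needs product 12, leaving R4C4 = 4.
Completed grid: 4 1 2 3 / 2 3 4 1 / 1 4 3 2 / 3 2 1 4.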